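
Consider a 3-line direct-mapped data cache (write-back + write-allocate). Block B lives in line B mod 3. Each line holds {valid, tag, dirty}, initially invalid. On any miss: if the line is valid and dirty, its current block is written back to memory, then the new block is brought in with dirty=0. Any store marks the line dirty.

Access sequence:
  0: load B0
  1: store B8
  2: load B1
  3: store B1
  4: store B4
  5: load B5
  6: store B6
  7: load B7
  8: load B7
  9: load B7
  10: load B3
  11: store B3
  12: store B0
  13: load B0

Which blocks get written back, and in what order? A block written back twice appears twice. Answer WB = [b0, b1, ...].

0: R B0 -> L0 miss  d=-]
1: W B8 -> L2 miss  d=D]
2: R B1 -> L1 miss  d=-]
3: W B1 -> L1 hit  d=D]
4: W B4 -> L1 miss wb->B1  d=D]
5: R B5 -> L2 miss wb->B8  d=-]
6: W B6 -> L0 miss  d=D]
7: R B7 -> L1 miss wb->B4  d=-]
8: R B7 -> L1 hit  d=-]
9: R B7 -> L1 hit  d=-]
10: R B3 -> L0 miss wb->B6  d=-]
11: W B3 -> L0 hit  d=D]
12: W B0 -> L0 miss wb->B3  d=D]
13: R B0 -> L0 hit  d=D]

WB = [1, 8, 4, 6, 3]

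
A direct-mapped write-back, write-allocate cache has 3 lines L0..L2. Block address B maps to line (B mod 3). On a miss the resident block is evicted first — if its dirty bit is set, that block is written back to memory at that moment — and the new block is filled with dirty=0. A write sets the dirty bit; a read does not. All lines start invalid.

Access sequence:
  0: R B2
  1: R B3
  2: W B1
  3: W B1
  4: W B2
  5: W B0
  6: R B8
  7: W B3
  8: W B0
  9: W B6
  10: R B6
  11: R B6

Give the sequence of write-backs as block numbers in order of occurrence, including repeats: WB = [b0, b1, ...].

WB = [2, 0, 3, 0]

0: R B2 → L2 miss [-]
1: R B3 → L0 miss [-]
2: W B1 → L1 miss [D]
3: W B1 → L1 hit [D]
4: W B2 → L2 hit [D]
5: W B0 → L0 miss [D]
6: R B8 → L2 miss wb→B2 [-]
7: W B3 → L0 miss wb→B0 [D]
8: W B0 → L0 miss wb→B3 [D]
9: W B6 → L0 miss wb→B0 [D]
10: R B6 → L0 hit [D]
11: R B6 → L0 hit [D]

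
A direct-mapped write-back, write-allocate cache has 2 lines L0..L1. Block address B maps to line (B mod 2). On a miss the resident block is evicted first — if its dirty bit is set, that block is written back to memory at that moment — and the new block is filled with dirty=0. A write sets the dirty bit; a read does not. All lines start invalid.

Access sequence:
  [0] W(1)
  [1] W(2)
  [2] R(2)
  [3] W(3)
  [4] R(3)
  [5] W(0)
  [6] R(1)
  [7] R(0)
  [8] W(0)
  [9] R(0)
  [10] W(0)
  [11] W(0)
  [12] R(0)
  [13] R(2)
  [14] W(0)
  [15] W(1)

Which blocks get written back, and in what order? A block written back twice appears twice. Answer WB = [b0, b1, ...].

0: W B1 → L1 miss [D]
1: W B2 → L0 miss [D]
2: R B2 → L0 hit [D]
3: W B3 → L1 miss wb→B1 [D]
4: R B3 → L1 hit [D]
5: W B0 → L0 miss wb→B2 [D]
6: R B1 → L1 miss wb→B3 [-]
7: R B0 → L0 hit [D]
8: W B0 → L0 hit [D]
9: R B0 → L0 hit [D]
10: W B0 → L0 hit [D]
11: W B0 → L0 hit [D]
12: R B0 → L0 hit [D]
13: R B2 → L0 miss wb→B0 [-]
14: W B0 → L0 miss [D]
15: W B1 → L1 hit [D]

WB = [1, 2, 3, 0]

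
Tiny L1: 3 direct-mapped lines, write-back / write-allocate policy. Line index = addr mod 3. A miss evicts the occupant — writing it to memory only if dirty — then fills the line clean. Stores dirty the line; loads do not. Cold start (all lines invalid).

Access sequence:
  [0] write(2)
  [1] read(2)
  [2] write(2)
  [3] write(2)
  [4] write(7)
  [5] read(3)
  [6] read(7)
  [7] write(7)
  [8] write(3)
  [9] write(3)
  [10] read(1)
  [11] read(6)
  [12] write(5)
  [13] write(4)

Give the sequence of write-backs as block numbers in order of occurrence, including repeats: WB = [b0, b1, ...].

0: W B2 -> L2 miss  d=D]
1: R B2 -> L2 hit  d=D]
2: W B2 -> L2 hit  d=D]
3: W B2 -> L2 hit  d=D]
4: W B7 -> L1 miss  d=D]
5: R B3 -> L0 miss  d=-]
6: R B7 -> L1 hit  d=D]
7: W B7 -> L1 hit  d=D]
8: W B3 -> L0 hit  d=D]
9: W B3 -> L0 hit  d=D]
10: R B1 -> L1 miss wb->B7  d=-]
11: R B6 -> L0 miss wb->B3  d=-]
12: W B5 -> L2 miss wb->B2  d=D]
13: W B4 -> L1 miss  d=D]

WB = [7, 3, 2]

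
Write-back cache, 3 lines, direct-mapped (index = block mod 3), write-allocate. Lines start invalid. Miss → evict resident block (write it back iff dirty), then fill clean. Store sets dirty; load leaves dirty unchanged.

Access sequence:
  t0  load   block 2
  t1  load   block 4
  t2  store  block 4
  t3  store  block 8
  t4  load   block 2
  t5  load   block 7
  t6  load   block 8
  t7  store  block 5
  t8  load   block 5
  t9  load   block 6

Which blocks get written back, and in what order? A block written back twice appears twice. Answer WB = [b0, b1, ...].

WB = [8, 4]

0: R B2 -> L2 miss  d=-]
1: R B4 -> L1 miss  d=-]
2: W B4 -> L1 hit  d=D]
3: W B8 -> L2 miss  d=D]
4: R B2 -> L2 miss wb->B8  d=-]
5: R B7 -> L1 miss wb->B4  d=-]
6: R B8 -> L2 miss  d=-]
7: W B5 -> L2 miss  d=D]
8: R B5 -> L2 hit  d=D]
9: R B6 -> L0 miss  d=-]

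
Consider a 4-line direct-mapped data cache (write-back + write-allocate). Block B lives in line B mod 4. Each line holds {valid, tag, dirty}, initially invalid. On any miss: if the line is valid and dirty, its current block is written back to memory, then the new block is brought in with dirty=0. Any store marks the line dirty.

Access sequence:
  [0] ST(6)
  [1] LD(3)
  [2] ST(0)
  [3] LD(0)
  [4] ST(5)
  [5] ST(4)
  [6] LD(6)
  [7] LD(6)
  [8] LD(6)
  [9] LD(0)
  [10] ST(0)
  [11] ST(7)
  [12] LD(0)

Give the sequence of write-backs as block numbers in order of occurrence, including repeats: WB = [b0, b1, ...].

0: W B6 -> L2 miss  d=D]
1: R B3 -> L3 miss  d=-]
2: W B0 -> L0 miss  d=D]
3: R B0 -> L0 hit  d=D]
4: W B5 -> L1 miss  d=D]
5: W B4 -> L0 miss wb->B0  d=D]
6: R B6 -> L2 hit  d=D]
7: R B6 -> L2 hit  d=D]
8: R B6 -> L2 hit  d=D]
9: R B0 -> L0 miss wb->B4  d=-]
10: W B0 -> L0 hit  d=D]
11: W B7 -> L3 miss  d=D]
12: R B0 -> L0 hit  d=D]

WB = [0, 4]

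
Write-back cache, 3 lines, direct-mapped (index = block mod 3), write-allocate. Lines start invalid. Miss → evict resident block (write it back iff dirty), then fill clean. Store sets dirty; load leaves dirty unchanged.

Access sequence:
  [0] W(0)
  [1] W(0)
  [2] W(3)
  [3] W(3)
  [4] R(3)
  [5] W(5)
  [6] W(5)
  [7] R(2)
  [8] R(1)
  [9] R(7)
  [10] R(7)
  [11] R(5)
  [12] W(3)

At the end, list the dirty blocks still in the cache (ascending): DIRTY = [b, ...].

DIRTY = [3]

  0 | W B0 → L0 miss [D]
  1 | W B0 → L0 hit [D]
  2 | W B3 → L0 miss wb→B0 [D]
  3 | W B3 → L0 hit [D]
  4 | R B3 → L0 hit [D]
  5 | W B5 → L2 miss [D]
  6 | W B5 → L2 hit [D]
  7 | R B2 → L2 miss wb→B5 [-]
  8 | R B1 → L1 miss [-]
  9 | R B7 → L1 miss [-]
  10 | R B7 → L1 hit [-]
  11 | R B5 → L2 miss [-]
  12 | W B3 → L0 hit [D]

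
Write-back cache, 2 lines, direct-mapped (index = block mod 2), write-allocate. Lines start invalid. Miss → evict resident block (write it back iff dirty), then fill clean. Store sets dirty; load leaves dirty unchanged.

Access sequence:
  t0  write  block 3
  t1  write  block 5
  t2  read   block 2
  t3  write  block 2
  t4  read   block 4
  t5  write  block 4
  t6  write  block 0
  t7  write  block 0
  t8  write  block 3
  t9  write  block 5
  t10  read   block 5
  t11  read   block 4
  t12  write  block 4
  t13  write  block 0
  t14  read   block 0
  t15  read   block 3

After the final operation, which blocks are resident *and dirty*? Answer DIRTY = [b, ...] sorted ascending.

DIRTY = [0]

0: W B3 → L1 miss [D]
1: W B5 → L1 miss wb→B3 [D]
2: R B2 → L0 miss [-]
3: W B2 → L0 hit [D]
4: R B4 → L0 miss wb→B2 [-]
5: W B4 → L0 hit [D]
6: W B0 → L0 miss wb→B4 [D]
7: W B0 → L0 hit [D]
8: W B3 → L1 miss wb→B5 [D]
9: W B5 → L1 miss wb→B3 [D]
10: R B5 → L1 hit [D]
11: R B4 → L0 miss wb→B0 [-]
12: W B4 → L0 hit [D]
13: W B0 → L0 miss wb→B4 [D]
14: R B0 → L0 hit [D]
15: R B3 → L1 miss wb→B5 [-]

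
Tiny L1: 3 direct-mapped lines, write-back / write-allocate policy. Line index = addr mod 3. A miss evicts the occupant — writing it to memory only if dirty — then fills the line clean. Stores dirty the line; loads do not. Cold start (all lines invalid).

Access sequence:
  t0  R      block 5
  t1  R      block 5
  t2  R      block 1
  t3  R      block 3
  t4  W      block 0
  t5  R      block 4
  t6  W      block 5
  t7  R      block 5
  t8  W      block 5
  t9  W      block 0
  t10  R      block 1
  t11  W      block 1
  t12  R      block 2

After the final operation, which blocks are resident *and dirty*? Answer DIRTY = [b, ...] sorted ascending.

DIRTY = [0, 1]

0: R B5 → L2 miss [-]
1: R B5 → L2 hit [-]
2: R B1 → L1 miss [-]
3: R B3 → L0 miss [-]
4: W B0 → L0 miss [D]
5: R B4 → L1 miss [-]
6: W B5 → L2 hit [D]
7: R B5 → L2 hit [D]
8: W B5 → L2 hit [D]
9: W B0 → L0 hit [D]
10: R B1 → L1 miss [-]
11: W B1 → L1 hit [D]
12: R B2 → L2 miss wb→B5 [-]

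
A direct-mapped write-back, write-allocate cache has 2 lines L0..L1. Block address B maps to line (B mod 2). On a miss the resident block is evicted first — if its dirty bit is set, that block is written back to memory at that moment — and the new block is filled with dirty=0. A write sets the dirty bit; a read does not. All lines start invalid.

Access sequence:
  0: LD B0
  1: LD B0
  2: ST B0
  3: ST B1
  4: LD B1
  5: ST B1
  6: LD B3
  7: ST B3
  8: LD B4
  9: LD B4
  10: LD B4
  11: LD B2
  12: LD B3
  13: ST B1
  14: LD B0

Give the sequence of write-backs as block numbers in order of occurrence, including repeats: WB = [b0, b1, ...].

WB = [1, 0, 3]

0: R B0 → L0 miss [-]
1: R B0 → L0 hit [-]
2: W B0 → L0 hit [D]
3: W B1 → L1 miss [D]
4: R B1 → L1 hit [D]
5: W B1 → L1 hit [D]
6: R B3 → L1 miss wb→B1 [-]
7: W B3 → L1 hit [D]
8: R B4 → L0 miss wb→B0 [-]
9: R B4 → L0 hit [-]
10: R B4 → L0 hit [-]
11: R B2 → L0 miss [-]
12: R B3 → L1 hit [D]
13: W B1 → L1 miss wb→B3 [D]
14: R B0 → L0 miss [-]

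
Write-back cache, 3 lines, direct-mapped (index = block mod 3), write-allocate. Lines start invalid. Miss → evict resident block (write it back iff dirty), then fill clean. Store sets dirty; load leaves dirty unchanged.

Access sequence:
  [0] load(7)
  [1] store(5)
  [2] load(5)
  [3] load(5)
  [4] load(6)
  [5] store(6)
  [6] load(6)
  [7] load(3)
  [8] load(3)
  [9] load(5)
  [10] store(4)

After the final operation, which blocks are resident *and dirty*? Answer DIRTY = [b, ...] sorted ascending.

DIRTY = [4, 5]

0: R B7 -> L1 miss  d=-]
1: W B5 -> L2 miss  d=D]
2: R B5 -> L2 hit  d=D]
3: R B5 -> L2 hit  d=D]
4: R B6 -> L0 miss  d=-]
5: W B6 -> L0 hit  d=D]
6: R B6 -> L0 hit  d=D]
7: R B3 -> L0 miss wb->B6  d=-]
8: R B3 -> L0 hit  d=-]
9: R B5 -> L2 hit  d=D]
10: W B4 -> L1 miss  d=D]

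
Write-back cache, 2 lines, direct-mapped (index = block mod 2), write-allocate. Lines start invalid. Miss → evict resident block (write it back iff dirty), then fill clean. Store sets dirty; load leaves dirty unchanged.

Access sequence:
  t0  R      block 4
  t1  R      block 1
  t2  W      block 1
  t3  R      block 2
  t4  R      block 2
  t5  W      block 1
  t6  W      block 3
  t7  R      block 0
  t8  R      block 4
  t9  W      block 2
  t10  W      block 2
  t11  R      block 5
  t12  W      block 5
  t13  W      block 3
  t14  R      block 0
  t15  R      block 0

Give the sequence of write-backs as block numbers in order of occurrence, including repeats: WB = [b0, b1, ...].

WB = [1, 3, 5, 2]

0: R B4 -> L0 miss  d=-]
1: R B1 -> L1 miss  d=-]
2: W B1 -> L1 hit  d=D]
3: R B2 -> L0 miss  d=-]
4: R B2 -> L0 hit  d=-]
5: W B1 -> L1 hit  d=D]
6: W B3 -> L1 miss wb->B1  d=D]
7: R B0 -> L0 miss  d=-]
8: R B4 -> L0 miss  d=-]
9: W B2 -> L0 miss  d=D]
10: W B2 -> L0 hit  d=D]
11: R B5 -> L1 miss wb->B3  d=-]
12: W B5 -> L1 hit  d=D]
13: W B3 -> L1 miss wb->B5  d=D]
14: R B0 -> L0 miss wb->B2  d=-]
15: R B0 -> L0 hit  d=-]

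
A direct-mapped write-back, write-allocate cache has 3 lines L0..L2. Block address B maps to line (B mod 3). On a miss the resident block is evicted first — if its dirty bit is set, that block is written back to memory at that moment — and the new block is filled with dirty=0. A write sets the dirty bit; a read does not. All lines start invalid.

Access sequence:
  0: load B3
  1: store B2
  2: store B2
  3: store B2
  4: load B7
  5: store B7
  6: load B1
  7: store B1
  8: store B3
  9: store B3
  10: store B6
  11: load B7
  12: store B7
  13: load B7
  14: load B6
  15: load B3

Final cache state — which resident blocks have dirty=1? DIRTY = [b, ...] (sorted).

  0 | R B3 → L0 miss [-]
  1 | W B2 → L2 miss [D]
  2 | W B2 → L2 hit [D]
  3 | W B2 → L2 hit [D]
  4 | R B7 → L1 miss [-]
  5 | W B7 → L1 hit [D]
  6 | R B1 → L1 miss wb→B7 [-]
  7 | W B1 → L1 hit [D]
  8 | W B3 → L0 hit [D]
  9 | W B3 → L0 hit [D]
  10 | W B6 → L0 miss wb→B3 [D]
  11 | R B7 → L1 miss wb→B1 [-]
  12 | W B7 → L1 hit [D]
  13 | R B7 → L1 hit [D]
  14 | R B6 → L0 hit [D]
  15 | R B3 → L0 miss wb→B6 [-]

DIRTY = [2, 7]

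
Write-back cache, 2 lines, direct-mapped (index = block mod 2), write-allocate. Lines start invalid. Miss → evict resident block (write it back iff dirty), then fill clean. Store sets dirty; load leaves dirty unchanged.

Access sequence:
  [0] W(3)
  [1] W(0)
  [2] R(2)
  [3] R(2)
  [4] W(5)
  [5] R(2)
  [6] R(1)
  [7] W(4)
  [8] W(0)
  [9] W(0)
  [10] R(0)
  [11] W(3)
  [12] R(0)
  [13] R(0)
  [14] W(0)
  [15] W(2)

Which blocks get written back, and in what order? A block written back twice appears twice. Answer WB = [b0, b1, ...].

  0 | W B3 → L1 miss [D]
  1 | W B0 → L0 miss [D]
  2 | R B2 → L0 miss wb→B0 [-]
  3 | R B2 → L0 hit [-]
  4 | W B5 → L1 miss wb→B3 [D]
  5 | R B2 → L0 hit [-]
  6 | R B1 → L1 miss wb→B5 [-]
  7 | W B4 → L0 miss [D]
  8 | W B0 → L0 miss wb→B4 [D]
  9 | W B0 → L0 hit [D]
  10 | R B0 → L0 hit [D]
  11 | W B3 → L1 miss [D]
  12 | R B0 → L0 hit [D]
  13 | R B0 → L0 hit [D]
  14 | W B0 → L0 hit [D]
  15 | W B2 → L0 miss wb→B0 [D]

WB = [0, 3, 5, 4, 0]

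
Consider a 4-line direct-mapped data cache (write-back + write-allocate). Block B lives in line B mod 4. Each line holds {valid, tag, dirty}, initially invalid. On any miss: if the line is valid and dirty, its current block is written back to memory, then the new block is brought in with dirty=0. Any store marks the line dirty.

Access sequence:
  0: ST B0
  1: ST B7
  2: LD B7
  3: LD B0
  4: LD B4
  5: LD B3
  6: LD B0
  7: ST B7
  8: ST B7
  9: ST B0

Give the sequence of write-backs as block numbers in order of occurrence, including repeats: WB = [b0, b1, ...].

WB = [0, 7]

0: W B0 -> L0 miss  d=D]
1: W B7 -> L3 miss  d=D]
2: R B7 -> L3 hit  d=D]
3: R B0 -> L0 hit  d=D]
4: R B4 -> L0 miss wb->B0  d=-]
5: R B3 -> L3 miss wb->B7  d=-]
6: R B0 -> L0 miss  d=-]
7: W B7 -> L3 miss  d=D]
8: W B7 -> L3 hit  d=D]
9: W B0 -> L0 hit  d=D]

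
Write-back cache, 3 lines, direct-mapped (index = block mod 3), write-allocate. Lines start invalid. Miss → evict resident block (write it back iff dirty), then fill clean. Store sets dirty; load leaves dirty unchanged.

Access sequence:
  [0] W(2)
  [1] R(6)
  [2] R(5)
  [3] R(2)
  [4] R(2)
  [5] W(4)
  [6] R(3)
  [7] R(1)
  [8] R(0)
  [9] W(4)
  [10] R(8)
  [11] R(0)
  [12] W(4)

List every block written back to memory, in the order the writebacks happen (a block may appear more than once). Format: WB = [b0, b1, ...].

0: W B2 → L2 miss [D]
1: R B6 → L0 miss [-]
2: R B5 → L2 miss wb→B2 [-]
3: R B2 → L2 miss [-]
4: R B2 → L2 hit [-]
5: W B4 → L1 miss [D]
6: R B3 → L0 miss [-]
7: R B1 → L1 miss wb→B4 [-]
8: R B0 → L0 miss [-]
9: W B4 → L1 miss [D]
10: R B8 → L2 miss [-]
11: R B0 → L0 hit [-]
12: W B4 → L1 hit [D]

WB = [2, 4]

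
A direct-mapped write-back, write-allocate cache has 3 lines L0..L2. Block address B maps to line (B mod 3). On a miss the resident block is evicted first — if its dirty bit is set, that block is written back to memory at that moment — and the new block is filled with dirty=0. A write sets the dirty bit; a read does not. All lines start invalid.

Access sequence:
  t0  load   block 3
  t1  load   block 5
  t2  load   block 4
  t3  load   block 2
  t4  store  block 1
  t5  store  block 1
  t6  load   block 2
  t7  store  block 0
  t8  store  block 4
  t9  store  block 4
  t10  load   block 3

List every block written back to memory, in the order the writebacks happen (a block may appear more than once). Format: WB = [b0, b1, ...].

WB = [1, 0]

0: R B3 -> L0 miss  d=-]
1: R B5 -> L2 miss  d=-]
2: R B4 -> L1 miss  d=-]
3: R B2 -> L2 miss  d=-]
4: W B1 -> L1 miss  d=D]
5: W B1 -> L1 hit  d=D]
6: R B2 -> L2 hit  d=-]
7: W B0 -> L0 miss  d=D]
8: W B4 -> L1 miss wb->B1  d=D]
9: W B4 -> L1 hit  d=D]
10: R B3 -> L0 miss wb->B0  d=-]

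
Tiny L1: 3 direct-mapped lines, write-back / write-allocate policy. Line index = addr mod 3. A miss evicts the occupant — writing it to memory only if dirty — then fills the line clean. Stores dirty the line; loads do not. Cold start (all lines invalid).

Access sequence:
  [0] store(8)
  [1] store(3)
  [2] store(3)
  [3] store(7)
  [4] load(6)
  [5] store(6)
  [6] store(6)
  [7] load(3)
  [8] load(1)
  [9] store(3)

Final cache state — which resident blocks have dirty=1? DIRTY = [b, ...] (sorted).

DIRTY = [3, 8]

0: W B8 → L2 miss [D]
1: W B3 → L0 miss [D]
2: W B3 → L0 hit [D]
3: W B7 → L1 miss [D]
4: R B6 → L0 miss wb→B3 [-]
5: W B6 → L0 hit [D]
6: W B6 → L0 hit [D]
7: R B3 → L0 miss wb→B6 [-]
8: R B1 → L1 miss wb→B7 [-]
9: W B3 → L0 hit [D]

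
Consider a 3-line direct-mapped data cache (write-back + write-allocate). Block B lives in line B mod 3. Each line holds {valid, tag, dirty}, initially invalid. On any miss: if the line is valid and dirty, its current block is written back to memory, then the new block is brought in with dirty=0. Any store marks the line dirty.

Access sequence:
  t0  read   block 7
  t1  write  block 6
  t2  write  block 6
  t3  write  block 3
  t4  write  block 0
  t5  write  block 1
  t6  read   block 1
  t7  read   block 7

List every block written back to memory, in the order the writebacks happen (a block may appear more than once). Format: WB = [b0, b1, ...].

WB = [6, 3, 1]

0: R B7 -> L1 miss  d=-]
1: W B6 -> L0 miss  d=D]
2: W B6 -> L0 hit  d=D]
3: W B3 -> L0 miss wb->B6  d=D]
4: W B0 -> L0 miss wb->B3  d=D]
5: W B1 -> L1 miss  d=D]
6: R B1 -> L1 hit  d=D]
7: R B7 -> L1 miss wb->B1  d=-]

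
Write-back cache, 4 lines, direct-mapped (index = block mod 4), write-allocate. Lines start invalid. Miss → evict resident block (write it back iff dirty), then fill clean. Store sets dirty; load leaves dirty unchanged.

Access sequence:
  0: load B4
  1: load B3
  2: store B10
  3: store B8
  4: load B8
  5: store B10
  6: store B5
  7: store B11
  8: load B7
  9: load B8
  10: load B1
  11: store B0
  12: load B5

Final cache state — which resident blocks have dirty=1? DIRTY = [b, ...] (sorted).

DIRTY = [0, 10]

  0 | R B4 → L0 miss [-]
  1 | R B3 → L3 miss [-]
  2 | W B10 → L2 miss [D]
  3 | W B8 → L0 miss [D]
  4 | R B8 → L0 hit [D]
  5 | W B10 → L2 hit [D]
  6 | W B5 → L1 miss [D]
  7 | W B11 → L3 miss [D]
  8 | R B7 → L3 miss wb→B11 [-]
  9 | R B8 → L0 hit [D]
  10 | R B1 → L1 miss wb→B5 [-]
  11 | W B0 → L0 miss wb→B8 [D]
  12 | R B5 → L1 miss [-]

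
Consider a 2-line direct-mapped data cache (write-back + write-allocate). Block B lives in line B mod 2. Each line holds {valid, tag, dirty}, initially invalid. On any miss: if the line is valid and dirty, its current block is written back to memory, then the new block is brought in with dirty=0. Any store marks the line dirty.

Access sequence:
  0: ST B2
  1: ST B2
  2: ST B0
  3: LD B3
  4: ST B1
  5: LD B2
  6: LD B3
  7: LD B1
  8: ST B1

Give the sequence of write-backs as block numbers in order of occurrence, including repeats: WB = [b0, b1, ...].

0: W B2 -> L0 miss  d=D]
1: W B2 -> L0 hit  d=D]
2: W B0 -> L0 miss wb->B2  d=D]
3: R B3 -> L1 miss  d=-]
4: W B1 -> L1 miss  d=D]
5: R B2 -> L0 miss wb->B0  d=-]
6: R B3 -> L1 miss wb->B1  d=-]
7: R B1 -> L1 miss  d=-]
8: W B1 -> L1 hit  d=D]

WB = [2, 0, 1]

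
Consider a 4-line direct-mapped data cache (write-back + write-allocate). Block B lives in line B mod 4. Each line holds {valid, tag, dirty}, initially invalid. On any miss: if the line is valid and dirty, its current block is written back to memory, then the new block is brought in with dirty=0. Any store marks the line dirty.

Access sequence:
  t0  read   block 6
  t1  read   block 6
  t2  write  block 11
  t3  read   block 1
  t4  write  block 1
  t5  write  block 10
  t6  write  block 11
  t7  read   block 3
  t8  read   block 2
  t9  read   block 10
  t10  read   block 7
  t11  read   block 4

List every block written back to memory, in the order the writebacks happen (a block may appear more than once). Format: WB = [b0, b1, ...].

0: R B6 → L2 miss [-]
1: R B6 → L2 hit [-]
2: W B11 → L3 miss [D]
3: R B1 → L1 miss [-]
4: W B1 → L1 hit [D]
5: W B10 → L2 miss [D]
6: W B11 → L3 hit [D]
7: R B3 → L3 miss wb→B11 [-]
8: R B2 → L2 miss wb→B10 [-]
9: R B10 → L2 miss [-]
10: R B7 → L3 miss [-]
11: R B4 → L0 miss [-]

WB = [11, 10]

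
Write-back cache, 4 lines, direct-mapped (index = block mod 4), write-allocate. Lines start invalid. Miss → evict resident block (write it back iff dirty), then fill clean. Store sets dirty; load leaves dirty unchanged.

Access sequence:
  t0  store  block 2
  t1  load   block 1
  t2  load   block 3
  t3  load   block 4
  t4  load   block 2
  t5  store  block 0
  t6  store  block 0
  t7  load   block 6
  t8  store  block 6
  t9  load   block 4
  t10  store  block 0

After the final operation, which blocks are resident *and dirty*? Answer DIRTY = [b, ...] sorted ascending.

  0 | W B2 → L2 miss [D]
  1 | R B1 → L1 miss [-]
  2 | R B3 → L3 miss [-]
  3 | R B4 → L0 miss [-]
  4 | R B2 → L2 hit [D]
  5 | W B0 → L0 miss [D]
  6 | W B0 → L0 hit [D]
  7 | R B6 → L2 miss wb→B2 [-]
  8 | W B6 → L2 hit [D]
  9 | R B4 → L0 miss wb→B0 [-]
  10 | W B0 → L0 miss [D]

DIRTY = [0, 6]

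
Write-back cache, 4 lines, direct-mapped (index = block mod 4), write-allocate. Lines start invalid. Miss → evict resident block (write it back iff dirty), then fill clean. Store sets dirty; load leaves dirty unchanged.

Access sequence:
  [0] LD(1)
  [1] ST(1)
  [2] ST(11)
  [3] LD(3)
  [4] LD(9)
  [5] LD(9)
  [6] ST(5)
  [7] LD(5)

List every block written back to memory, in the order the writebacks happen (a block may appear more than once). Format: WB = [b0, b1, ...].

  0 | R B1 → L1 miss [-]
  1 | W B1 → L1 hit [D]
  2 | W B11 → L3 miss [D]
  3 | R B3 → L3 miss wb→B11 [-]
  4 | R B9 → L1 miss wb→B1 [-]
  5 | R B9 → L1 hit [-]
  6 | W B5 → L1 miss [D]
  7 | R B5 → L1 hit [D]

WB = [11, 1]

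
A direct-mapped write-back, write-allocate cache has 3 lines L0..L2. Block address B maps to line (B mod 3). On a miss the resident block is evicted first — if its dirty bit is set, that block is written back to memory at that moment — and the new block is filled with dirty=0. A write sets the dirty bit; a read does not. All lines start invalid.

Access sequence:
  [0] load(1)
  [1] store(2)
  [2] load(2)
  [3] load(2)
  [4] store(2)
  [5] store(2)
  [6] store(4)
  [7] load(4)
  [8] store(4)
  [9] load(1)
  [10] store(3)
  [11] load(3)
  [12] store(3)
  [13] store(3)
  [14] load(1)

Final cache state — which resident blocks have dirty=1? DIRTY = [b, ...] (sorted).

DIRTY = [2, 3]

0: R B1 → L1 miss [-]
1: W B2 → L2 miss [D]
2: R B2 → L2 hit [D]
3: R B2 → L2 hit [D]
4: W B2 → L2 hit [D]
5: W B2 → L2 hit [D]
6: W B4 → L1 miss [D]
7: R B4 → L1 hit [D]
8: W B4 → L1 hit [D]
9: R B1 → L1 miss wb→B4 [-]
10: W B3 → L0 miss [D]
11: R B3 → L0 hit [D]
12: W B3 → L0 hit [D]
13: W B3 → L0 hit [D]
14: R B1 → L1 hit [-]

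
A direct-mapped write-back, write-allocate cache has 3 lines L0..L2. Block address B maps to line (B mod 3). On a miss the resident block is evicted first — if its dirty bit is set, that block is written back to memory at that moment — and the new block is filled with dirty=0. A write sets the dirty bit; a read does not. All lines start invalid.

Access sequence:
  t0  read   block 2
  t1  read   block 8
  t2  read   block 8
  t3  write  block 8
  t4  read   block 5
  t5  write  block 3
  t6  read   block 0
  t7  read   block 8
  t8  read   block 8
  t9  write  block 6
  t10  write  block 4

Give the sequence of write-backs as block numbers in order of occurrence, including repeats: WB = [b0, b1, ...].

WB = [8, 3]

0: R B2 -> L2 miss  d=-]
1: R B8 -> L2 miss  d=-]
2: R B8 -> L2 hit  d=-]
3: W B8 -> L2 hit  d=D]
4: R B5 -> L2 miss wb->B8  d=-]
5: W B3 -> L0 miss  d=D]
6: R B0 -> L0 miss wb->B3  d=-]
7: R B8 -> L2 miss  d=-]
8: R B8 -> L2 hit  d=-]
9: W B6 -> L0 miss  d=D]
10: W B4 -> L1 miss  d=D]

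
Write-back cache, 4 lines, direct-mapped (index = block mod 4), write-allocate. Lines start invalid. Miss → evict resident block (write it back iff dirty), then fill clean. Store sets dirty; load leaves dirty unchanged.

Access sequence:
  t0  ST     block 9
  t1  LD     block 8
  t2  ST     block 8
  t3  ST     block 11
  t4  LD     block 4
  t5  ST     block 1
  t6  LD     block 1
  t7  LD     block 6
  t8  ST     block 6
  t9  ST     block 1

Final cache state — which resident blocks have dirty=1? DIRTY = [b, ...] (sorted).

0: W B9 -> L1 miss  d=D]
1: R B8 -> L0 miss  d=-]
2: W B8 -> L0 hit  d=D]
3: W B11 -> L3 miss  d=D]
4: R B4 -> L0 miss wb->B8  d=-]
5: W B1 -> L1 miss wb->B9  d=D]
6: R B1 -> L1 hit  d=D]
7: R B6 -> L2 miss  d=-]
8: W B6 -> L2 hit  d=D]
9: W B1 -> L1 hit  d=D]

DIRTY = [1, 6, 11]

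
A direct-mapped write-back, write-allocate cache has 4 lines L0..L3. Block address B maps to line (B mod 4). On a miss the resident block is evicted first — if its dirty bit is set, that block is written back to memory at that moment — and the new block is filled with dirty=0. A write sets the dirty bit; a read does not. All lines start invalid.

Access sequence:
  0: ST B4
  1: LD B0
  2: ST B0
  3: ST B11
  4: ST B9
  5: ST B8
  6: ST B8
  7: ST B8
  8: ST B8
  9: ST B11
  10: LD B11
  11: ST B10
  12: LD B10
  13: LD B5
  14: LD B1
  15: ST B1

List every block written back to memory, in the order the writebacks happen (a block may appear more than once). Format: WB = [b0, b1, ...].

  0 | W B4 → L0 miss [D]
  1 | R B0 → L0 miss wb→B4 [-]
  2 | W B0 → L0 hit [D]
  3 | W B11 → L3 miss [D]
  4 | W B9 → L1 miss [D]
  5 | W B8 → L0 miss wb→B0 [D]
  6 | W B8 → L0 hit [D]
  7 | W B8 → L0 hit [D]
  8 | W B8 → L0 hit [D]
  9 | W B11 → L3 hit [D]
  10 | R B11 → L3 hit [D]
  11 | W B10 → L2 miss [D]
  12 | R B10 → L2 hit [D]
  13 | R B5 → L1 miss wb→B9 [-]
  14 | R B1 → L1 miss [-]
  15 | W B1 → L1 hit [D]

WB = [4, 0, 9]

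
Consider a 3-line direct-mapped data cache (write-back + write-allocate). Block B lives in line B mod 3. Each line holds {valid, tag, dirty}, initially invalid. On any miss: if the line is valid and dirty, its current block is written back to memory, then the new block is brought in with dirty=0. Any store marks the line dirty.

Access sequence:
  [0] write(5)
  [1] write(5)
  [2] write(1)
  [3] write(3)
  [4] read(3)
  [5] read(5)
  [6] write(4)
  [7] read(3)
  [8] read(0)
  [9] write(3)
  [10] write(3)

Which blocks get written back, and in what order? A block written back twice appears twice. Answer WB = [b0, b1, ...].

0: W B5 → L2 miss [D]
1: W B5 → L2 hit [D]
2: W B1 → L1 miss [D]
3: W B3 → L0 miss [D]
4: R B3 → L0 hit [D]
5: R B5 → L2 hit [D]
6: W B4 → L1 miss wb→B1 [D]
7: R B3 → L0 hit [D]
8: R B0 → L0 miss wb→B3 [-]
9: W B3 → L0 miss [D]
10: W B3 → L0 hit [D]

WB = [1, 3]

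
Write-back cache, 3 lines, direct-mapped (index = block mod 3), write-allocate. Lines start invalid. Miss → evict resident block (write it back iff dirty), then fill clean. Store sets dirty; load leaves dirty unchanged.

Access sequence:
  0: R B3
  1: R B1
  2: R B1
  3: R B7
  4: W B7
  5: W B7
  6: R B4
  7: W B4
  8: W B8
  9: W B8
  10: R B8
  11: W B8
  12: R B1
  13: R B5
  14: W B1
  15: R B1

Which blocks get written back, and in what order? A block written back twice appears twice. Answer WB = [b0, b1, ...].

WB = [7, 4, 8]

0: R B3 -> L0 miss  d=-]
1: R B1 -> L1 miss  d=-]
2: R B1 -> L1 hit  d=-]
3: R B7 -> L1 miss  d=-]
4: W B7 -> L1 hit  d=D]
5: W B7 -> L1 hit  d=D]
6: R B4 -> L1 miss wb->B7  d=-]
7: W B4 -> L1 hit  d=D]
8: W B8 -> L2 miss  d=D]
9: W B8 -> L2 hit  d=D]
10: R B8 -> L2 hit  d=D]
11: W B8 -> L2 hit  d=D]
12: R B1 -> L1 miss wb->B4  d=-]
13: R B5 -> L2 miss wb->B8  d=-]
14: W B1 -> L1 hit  d=D]
15: R B1 -> L1 hit  d=D]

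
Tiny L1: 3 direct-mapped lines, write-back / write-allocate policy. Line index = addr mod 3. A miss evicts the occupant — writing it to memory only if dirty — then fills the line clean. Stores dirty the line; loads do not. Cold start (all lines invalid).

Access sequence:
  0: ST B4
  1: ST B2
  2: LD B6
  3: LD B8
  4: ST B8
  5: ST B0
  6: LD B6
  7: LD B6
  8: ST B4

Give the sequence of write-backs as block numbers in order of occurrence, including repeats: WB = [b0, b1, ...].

0: W B4 -> L1 miss  d=D]
1: W B2 -> L2 miss  d=D]
2: R B6 -> L0 miss  d=-]
3: R B8 -> L2 miss wb->B2  d=-]
4: W B8 -> L2 hit  d=D]
5: W B0 -> L0 miss  d=D]
6: R B6 -> L0 miss wb->B0  d=-]
7: R B6 -> L0 hit  d=-]
8: W B4 -> L1 hit  d=D]

WB = [2, 0]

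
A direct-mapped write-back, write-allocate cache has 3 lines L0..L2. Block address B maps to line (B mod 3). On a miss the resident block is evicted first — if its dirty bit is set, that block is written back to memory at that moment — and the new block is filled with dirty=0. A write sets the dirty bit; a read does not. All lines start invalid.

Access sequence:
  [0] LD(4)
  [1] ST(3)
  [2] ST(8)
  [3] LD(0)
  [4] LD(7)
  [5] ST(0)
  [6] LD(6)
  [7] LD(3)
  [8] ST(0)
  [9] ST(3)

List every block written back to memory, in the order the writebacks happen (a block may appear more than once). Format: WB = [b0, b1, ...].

WB = [3, 0, 0]

0: R B4 -> L1 miss  d=-]
1: W B3 -> L0 miss  d=D]
2: W B8 -> L2 miss  d=D]
3: R B0 -> L0 miss wb->B3  d=-]
4: R B7 -> L1 miss  d=-]
5: W B0 -> L0 hit  d=D]
6: R B6 -> L0 miss wb->B0  d=-]
7: R B3 -> L0 miss  d=-]
8: W B0 -> L0 miss  d=D]
9: W B3 -> L0 miss wb->B0  d=D]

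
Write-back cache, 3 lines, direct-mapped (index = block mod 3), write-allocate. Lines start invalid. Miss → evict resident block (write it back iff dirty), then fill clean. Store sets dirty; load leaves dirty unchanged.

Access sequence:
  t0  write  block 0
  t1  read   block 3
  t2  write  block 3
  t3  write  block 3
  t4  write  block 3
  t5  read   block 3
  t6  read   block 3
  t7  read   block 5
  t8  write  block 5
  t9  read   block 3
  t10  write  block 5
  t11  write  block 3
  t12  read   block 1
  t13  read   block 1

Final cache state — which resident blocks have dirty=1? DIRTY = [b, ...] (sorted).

DIRTY = [3, 5]

0: W B0 -> L0 miss  d=D]
1: R B3 -> L0 miss wb->B0  d=-]
2: W B3 -> L0 hit  d=D]
3: W B3 -> L0 hit  d=D]
4: W B3 -> L0 hit  d=D]
5: R B3 -> L0 hit  d=D]
6: R B3 -> L0 hit  d=D]
7: R B5 -> L2 miss  d=-]
8: W B5 -> L2 hit  d=D]
9: R B3 -> L0 hit  d=D]
10: W B5 -> L2 hit  d=D]
11: W B3 -> L0 hit  d=D]
12: R B1 -> L1 miss  d=-]
13: R B1 -> L1 hit  d=-]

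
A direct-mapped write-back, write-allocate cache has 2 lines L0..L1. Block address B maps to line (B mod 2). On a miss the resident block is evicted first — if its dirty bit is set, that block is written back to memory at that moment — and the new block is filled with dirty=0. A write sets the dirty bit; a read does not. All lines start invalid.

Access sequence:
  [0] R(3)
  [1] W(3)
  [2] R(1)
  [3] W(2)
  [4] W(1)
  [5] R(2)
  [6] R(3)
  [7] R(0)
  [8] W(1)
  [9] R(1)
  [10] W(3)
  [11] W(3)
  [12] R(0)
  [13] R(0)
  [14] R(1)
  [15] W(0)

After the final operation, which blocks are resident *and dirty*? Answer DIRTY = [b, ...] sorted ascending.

0: R B3 → L1 miss [-]
1: W B3 → L1 hit [D]
2: R B1 → L1 miss wb→B3 [-]
3: W B2 → L0 miss [D]
4: W B1 → L1 hit [D]
5: R B2 → L0 hit [D]
6: R B3 → L1 miss wb→B1 [-]
7: R B0 → L0 miss wb→B2 [-]
8: W B1 → L1 miss [D]
9: R B1 → L1 hit [D]
10: W B3 → L1 miss wb→B1 [D]
11: W B3 → L1 hit [D]
12: R B0 → L0 hit [-]
13: R B0 → L0 hit [-]
14: R B1 → L1 miss wb→B3 [-]
15: W B0 → L0 hit [D]

DIRTY = [0]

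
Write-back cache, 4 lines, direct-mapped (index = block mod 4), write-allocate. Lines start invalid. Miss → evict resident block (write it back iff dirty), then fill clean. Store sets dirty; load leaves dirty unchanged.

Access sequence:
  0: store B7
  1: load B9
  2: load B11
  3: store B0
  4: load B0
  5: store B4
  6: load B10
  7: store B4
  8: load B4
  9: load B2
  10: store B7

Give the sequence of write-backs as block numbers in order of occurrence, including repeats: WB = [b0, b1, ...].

0: W B7 -> L3 miss  d=D]
1: R B9 -> L1 miss  d=-]
2: R B11 -> L3 miss wb->B7  d=-]
3: W B0 -> L0 miss  d=D]
4: R B0 -> L0 hit  d=D]
5: W B4 -> L0 miss wb->B0  d=D]
6: R B10 -> L2 miss  d=-]
7: W B4 -> L0 hit  d=D]
8: R B4 -> L0 hit  d=D]
9: R B2 -> L2 miss  d=-]
10: W B7 -> L3 miss  d=D]

WB = [7, 0]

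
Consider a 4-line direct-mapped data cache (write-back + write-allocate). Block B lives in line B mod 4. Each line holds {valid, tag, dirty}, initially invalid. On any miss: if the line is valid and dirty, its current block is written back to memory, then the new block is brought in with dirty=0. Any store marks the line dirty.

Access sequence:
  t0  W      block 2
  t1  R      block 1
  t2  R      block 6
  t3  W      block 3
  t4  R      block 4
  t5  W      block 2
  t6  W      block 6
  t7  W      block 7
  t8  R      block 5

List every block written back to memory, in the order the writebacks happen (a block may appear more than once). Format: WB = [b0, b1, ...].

WB = [2, 2, 3]

0: W B2 → L2 miss [D]
1: R B1 → L1 miss [-]
2: R B6 → L2 miss wb→B2 [-]
3: W B3 → L3 miss [D]
4: R B4 → L0 miss [-]
5: W B2 → L2 miss [D]
6: W B6 → L2 miss wb→B2 [D]
7: W B7 → L3 miss wb→B3 [D]
8: R B5 → L1 miss [-]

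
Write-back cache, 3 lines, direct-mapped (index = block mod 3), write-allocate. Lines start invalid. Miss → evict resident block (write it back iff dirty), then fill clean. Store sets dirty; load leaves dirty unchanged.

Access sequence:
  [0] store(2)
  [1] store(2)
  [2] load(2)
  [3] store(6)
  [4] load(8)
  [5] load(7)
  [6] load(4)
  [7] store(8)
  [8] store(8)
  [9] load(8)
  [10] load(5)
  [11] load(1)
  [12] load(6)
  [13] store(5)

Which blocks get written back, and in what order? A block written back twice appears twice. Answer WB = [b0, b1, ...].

0: W B2 → L2 miss [D]
1: W B2 → L2 hit [D]
2: R B2 → L2 hit [D]
3: W B6 → L0 miss [D]
4: R B8 → L2 miss wb→B2 [-]
5: R B7 → L1 miss [-]
6: R B4 → L1 miss [-]
7: W B8 → L2 hit [D]
8: W B8 → L2 hit [D]
9: R B8 → L2 hit [D]
10: R B5 → L2 miss wb→B8 [-]
11: R B1 → L1 miss [-]
12: R B6 → L0 hit [D]
13: W B5 → L2 hit [D]

WB = [2, 8]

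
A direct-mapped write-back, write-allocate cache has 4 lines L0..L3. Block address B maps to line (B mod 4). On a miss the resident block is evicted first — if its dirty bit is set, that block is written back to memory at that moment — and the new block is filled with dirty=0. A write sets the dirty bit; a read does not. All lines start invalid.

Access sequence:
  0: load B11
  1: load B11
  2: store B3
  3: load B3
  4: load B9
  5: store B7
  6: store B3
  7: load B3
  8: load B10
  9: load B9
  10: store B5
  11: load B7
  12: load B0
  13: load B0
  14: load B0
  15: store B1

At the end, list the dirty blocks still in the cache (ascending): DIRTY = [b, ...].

  0 | R B11 → L3 miss [-]
  1 | R B11 → L3 hit [-]
  2 | W B3 → L3 miss [D]
  3 | R B3 → L3 hit [D]
  4 | R B9 → L1 miss [-]
  5 | W B7 → L3 miss wb→B3 [D]
  6 | W B3 → L3 miss wb→B7 [D]
  7 | R B3 → L3 hit [D]
  8 | R B10 → L2 miss [-]
  9 | R B9 → L1 hit [-]
  10 | W B5 → L1 miss [D]
  11 | R B7 → L3 miss wb→B3 [-]
  12 | R B0 → L0 miss [-]
  13 | R B0 → L0 hit [-]
  14 | R B0 → L0 hit [-]
  15 | W B1 → L1 miss wb→B5 [D]

DIRTY = [1]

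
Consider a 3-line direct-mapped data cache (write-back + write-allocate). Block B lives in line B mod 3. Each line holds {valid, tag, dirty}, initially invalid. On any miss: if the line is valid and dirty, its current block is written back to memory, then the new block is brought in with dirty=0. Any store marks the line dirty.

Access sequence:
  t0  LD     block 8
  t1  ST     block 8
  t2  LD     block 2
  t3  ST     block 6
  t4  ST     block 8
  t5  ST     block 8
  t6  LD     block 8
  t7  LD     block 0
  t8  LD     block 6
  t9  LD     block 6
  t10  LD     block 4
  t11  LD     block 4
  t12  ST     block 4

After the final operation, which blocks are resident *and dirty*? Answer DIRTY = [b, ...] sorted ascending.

DIRTY = [4, 8]

0: R B8 → L2 miss [-]
1: W B8 → L2 hit [D]
2: R B2 → L2 miss wb→B8 [-]
3: W B6 → L0 miss [D]
4: W B8 → L2 miss [D]
5: W B8 → L2 hit [D]
6: R B8 → L2 hit [D]
7: R B0 → L0 miss wb→B6 [-]
8: R B6 → L0 miss [-]
9: R B6 → L0 hit [-]
10: R B4 → L1 miss [-]
11: R B4 → L1 hit [-]
12: W B4 → L1 hit [D]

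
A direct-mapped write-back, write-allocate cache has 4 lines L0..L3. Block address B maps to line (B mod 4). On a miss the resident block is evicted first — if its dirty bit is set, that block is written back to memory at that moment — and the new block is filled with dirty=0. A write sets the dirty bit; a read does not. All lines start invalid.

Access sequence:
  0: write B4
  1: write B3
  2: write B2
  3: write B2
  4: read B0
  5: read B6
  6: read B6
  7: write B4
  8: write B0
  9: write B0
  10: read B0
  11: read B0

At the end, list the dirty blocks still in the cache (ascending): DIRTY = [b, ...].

DIRTY = [0, 3]

0: W B4 → L0 miss [D]
1: W B3 → L3 miss [D]
2: W B2 → L2 miss [D]
3: W B2 → L2 hit [D]
4: R B0 → L0 miss wb→B4 [-]
5: R B6 → L2 miss wb→B2 [-]
6: R B6 → L2 hit [-]
7: W B4 → L0 miss [D]
8: W B0 → L0 miss wb→B4 [D]
9: W B0 → L0 hit [D]
10: R B0 → L0 hit [D]
11: R B0 → L0 hit [D]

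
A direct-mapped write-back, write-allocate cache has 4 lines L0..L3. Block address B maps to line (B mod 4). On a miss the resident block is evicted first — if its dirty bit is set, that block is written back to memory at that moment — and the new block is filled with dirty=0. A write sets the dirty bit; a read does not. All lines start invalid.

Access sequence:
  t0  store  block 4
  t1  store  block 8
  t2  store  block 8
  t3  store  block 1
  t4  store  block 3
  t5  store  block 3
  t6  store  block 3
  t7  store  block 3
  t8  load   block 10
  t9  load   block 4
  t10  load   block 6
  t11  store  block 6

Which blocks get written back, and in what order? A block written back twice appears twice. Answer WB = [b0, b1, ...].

  0 | W B4 → L0 miss [D]
  1 | W B8 → L0 miss wb→B4 [D]
  2 | W B8 → L0 hit [D]
  3 | W B1 → L1 miss [D]
  4 | W B3 → L3 miss [D]
  5 | W B3 → L3 hit [D]
  6 | W B3 → L3 hit [D]
  7 | W B3 → L3 hit [D]
  8 | R B10 → L2 miss [-]
  9 | R B4 → L0 miss wb→B8 [-]
  10 | R B6 → L2 miss [-]
  11 | W B6 → L2 hit [D]

WB = [4, 8]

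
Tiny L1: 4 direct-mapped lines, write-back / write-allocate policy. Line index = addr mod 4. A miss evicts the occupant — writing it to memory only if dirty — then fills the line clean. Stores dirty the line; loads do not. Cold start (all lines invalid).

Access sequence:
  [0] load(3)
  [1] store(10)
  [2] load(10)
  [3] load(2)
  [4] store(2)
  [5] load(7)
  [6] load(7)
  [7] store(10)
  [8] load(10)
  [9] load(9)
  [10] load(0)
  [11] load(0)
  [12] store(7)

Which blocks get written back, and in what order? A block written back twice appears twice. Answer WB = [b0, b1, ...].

WB = [10, 2]

0: R B3 -> L3 miss  d=-]
1: W B10 -> L2 miss  d=D]
2: R B10 -> L2 hit  d=D]
3: R B2 -> L2 miss wb->B10  d=-]
4: W B2 -> L2 hit  d=D]
5: R B7 -> L3 miss  d=-]
6: R B7 -> L3 hit  d=-]
7: W B10 -> L2 miss wb->B2  d=D]
8: R B10 -> L2 hit  d=D]
9: R B9 -> L1 miss  d=-]
10: R B0 -> L0 miss  d=-]
11: R B0 -> L0 hit  d=-]
12: W B7 -> L3 hit  d=D]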